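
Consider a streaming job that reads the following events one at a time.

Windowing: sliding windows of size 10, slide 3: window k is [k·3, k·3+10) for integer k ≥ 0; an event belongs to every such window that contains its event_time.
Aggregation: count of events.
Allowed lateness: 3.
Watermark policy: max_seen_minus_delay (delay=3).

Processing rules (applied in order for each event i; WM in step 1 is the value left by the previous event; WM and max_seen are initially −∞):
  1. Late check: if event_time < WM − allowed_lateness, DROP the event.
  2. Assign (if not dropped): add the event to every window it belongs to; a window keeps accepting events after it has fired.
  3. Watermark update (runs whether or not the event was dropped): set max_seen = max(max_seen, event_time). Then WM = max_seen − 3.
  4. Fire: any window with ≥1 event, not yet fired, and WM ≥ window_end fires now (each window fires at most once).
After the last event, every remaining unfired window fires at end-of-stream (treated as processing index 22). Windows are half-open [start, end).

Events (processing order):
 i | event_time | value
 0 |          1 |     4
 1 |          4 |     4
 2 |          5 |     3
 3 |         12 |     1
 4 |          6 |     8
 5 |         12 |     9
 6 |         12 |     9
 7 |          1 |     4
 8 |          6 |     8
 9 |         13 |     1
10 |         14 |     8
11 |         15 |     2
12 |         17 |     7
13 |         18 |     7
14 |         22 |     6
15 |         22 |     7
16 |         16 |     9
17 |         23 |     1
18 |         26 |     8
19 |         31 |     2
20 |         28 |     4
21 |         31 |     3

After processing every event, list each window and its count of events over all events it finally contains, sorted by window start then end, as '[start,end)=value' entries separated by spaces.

i=0 t=1 v=4: → [0,10); WM=-2
i=1 t=4 v=4: → [3,13),[0,10); WM=1
i=2 t=5 v=3: → [3,13),[0,10); WM=2
i=3 t=12 v=1: → [12,22),[9,19),[6,16),[3,13); WM=9
i=4 t=6 v=8: → [6,16),[3,13),[0,10); WM=9
i=5 t=12 v=9: → [12,22),[9,19),[6,16),[3,13); WM=9
i=6 t=12 v=9: → [12,22),[9,19),[6,16),[3,13); WM=9
i=7 t=1 v=4: DROP (t<9-3); WM=9
i=8 t=6 v=8: → [6,16),[3,13),[0,10); WM=9
i=9 t=13 v=1: → [12,22),[9,19),[6,16); WM=10; [0,10) fires=5
i=10 t=14 v=8: → [12,22),[9,19),[6,16); WM=11
i=11 t=15 v=2: → [15,25),[12,22),[9,19),[6,16); WM=12
i=12 t=17 v=7: → [15,25),[12,22),[9,19); WM=14; [3,13) fires=7
i=13 t=18 v=7: → [18,28),[15,25),[12,22),[9,19); WM=15
i=14 t=22 v=6: → [21,31),[18,28),[15,25); WM=19; [6,16) fires=8 [9,19) fires=8
i=15 t=22 v=7: → [21,31),[18,28),[15,25); WM=19
i=16 t=16 v=9: → [15,25),[12,22),[9,19); WM=19
i=17 t=23 v=1: → [21,31),[18,28),[15,25); WM=20
i=18 t=26 v=8: → [24,34),[21,31),[18,28); WM=23; [12,22) fires=9
i=19 t=31 v=2: → [30,40),[27,37),[24,34); WM=28; [15,25) fires=7 [18,28) fires=5
i=20 t=28 v=4: → [27,37),[24,34),[21,31); WM=28
i=21 t=31 v=3: → [30,40),[27,37),[24,34); WM=28

[0,10)=5 [3,13)=7 [6,16)=8 [9,19)=9 [12,22)=9 [15,25)=7 [18,28)=5 [21,31)=5 [24,34)=4 [27,37)=3 [30,40)=2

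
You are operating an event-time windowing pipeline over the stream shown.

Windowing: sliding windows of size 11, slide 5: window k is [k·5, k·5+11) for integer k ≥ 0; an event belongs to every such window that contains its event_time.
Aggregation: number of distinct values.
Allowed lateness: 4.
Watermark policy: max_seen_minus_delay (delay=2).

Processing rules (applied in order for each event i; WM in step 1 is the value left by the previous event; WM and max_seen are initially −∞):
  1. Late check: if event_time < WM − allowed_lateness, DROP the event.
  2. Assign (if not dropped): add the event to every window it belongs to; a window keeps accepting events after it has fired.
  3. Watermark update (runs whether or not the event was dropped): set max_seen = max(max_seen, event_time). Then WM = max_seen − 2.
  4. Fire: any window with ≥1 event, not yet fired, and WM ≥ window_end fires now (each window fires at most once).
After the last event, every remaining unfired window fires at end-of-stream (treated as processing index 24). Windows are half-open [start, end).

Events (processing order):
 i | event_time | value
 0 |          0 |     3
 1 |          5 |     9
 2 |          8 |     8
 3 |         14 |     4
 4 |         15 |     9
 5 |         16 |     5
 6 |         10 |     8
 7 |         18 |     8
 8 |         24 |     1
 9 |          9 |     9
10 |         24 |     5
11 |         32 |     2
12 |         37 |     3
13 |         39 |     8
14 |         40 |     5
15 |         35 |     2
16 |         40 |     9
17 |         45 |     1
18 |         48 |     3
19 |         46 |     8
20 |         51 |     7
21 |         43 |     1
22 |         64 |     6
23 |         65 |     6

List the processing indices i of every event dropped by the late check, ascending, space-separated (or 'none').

9 21

i=0 t=0 v=3: → [0,11); WM=-2
i=1 t=5 v=9: → [5,16),[0,11); WM=3
i=2 t=8 v=8: → [5,16),[0,11); WM=6
i=3 t=14 v=4: → [10,21),[5,16); WM=12; [0,11) fires=3
i=4 t=15 v=9: → [15,26),[10,21),[5,16); WM=13
i=5 t=16 v=5: → [15,26),[10,21); WM=14
i=6 t=10 v=8: → [10,21),[5,16),[0,11); WM=14
i=7 t=18 v=8: → [15,26),[10,21); WM=16; [5,16) fires=3
i=8 t=24 v=1: → [20,31),[15,26); WM=22; [10,21) fires=4
i=9 t=9 v=9: DROP (t<22-4); WM=22
i=10 t=24 v=5: → [20,31),[15,26); WM=22
i=11 t=32 v=2: → [30,41),[25,36); WM=30; [15,26) fires=4
i=12 t=37 v=3: → [35,46),[30,41); WM=35; [20,31) fires=2
i=13 t=39 v=8: → [35,46),[30,41); WM=37; [25,36) fires=1
i=14 t=40 v=5: → [40,51),[35,46),[30,41); WM=38
i=15 t=35 v=2: → [35,46),[30,41),[25,36); WM=38
i=16 t=40 v=9: → [40,51),[35,46),[30,41); WM=38
i=17 t=45 v=1: → [45,56),[40,51),[35,46); WM=43; [30,41) fires=5
i=18 t=48 v=3: → [45,56),[40,51); WM=46; [35,46) fires=6
i=19 t=46 v=8: → [45,56),[40,51); WM=46
i=20 t=51 v=7: → [50,61),[45,56); WM=49
i=21 t=43 v=1: DROP (t<49-4); WM=49
i=22 t=64 v=6: → [60,71),[55,66); WM=62; [40,51) fires=5 [45,56) fires=4 [50,61) fires=1
i=23 t=65 v=6: → [65,76),[60,71),[55,66); WM=63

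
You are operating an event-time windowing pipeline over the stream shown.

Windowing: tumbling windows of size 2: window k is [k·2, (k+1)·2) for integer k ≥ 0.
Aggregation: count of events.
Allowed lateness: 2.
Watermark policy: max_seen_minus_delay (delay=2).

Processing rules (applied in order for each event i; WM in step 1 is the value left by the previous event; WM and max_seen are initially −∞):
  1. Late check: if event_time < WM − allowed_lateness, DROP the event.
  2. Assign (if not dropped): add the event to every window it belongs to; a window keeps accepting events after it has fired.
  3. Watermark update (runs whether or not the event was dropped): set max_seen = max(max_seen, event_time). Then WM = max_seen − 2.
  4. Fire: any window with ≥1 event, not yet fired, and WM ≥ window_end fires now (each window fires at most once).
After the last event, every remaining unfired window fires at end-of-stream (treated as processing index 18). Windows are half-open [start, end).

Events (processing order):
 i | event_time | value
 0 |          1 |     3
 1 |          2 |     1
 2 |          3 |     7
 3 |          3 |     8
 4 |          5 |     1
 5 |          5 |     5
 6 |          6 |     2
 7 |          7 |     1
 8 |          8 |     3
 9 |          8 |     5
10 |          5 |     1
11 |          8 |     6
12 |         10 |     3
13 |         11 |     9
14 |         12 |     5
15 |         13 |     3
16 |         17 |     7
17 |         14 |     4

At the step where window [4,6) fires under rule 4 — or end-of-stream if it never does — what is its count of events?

i=0 t=1 v=3: → [0,2); WM=-1
i=1 t=2 v=1: → [2,4); WM=0
i=2 t=3 v=7: → [2,4); WM=1
i=3 t=3 v=8: → [2,4); WM=1
i=4 t=5 v=1: → [4,6); WM=3; [0,2) fires=1
i=5 t=5 v=5: → [4,6); WM=3
i=6 t=6 v=2: → [6,8); WM=4; [2,4) fires=3
i=7 t=7 v=1: → [6,8); WM=5
i=8 t=8 v=3: → [8,10); WM=6; [4,6) fires=2
i=9 t=8 v=5: → [8,10); WM=6
i=10 t=5 v=1: → [4,6); WM=6
i=11 t=8 v=6: → [8,10); WM=6
i=12 t=10 v=3: → [10,12); WM=8; [6,8) fires=2
i=13 t=11 v=9: → [10,12); WM=9
i=14 t=12 v=5: → [12,14); WM=10; [8,10) fires=3
i=15 t=13 v=3: → [12,14); WM=11
i=16 t=17 v=7: → [16,18); WM=15; [10,12) fires=2 [12,14) fires=2
i=17 t=14 v=4: → [14,16); WM=15

2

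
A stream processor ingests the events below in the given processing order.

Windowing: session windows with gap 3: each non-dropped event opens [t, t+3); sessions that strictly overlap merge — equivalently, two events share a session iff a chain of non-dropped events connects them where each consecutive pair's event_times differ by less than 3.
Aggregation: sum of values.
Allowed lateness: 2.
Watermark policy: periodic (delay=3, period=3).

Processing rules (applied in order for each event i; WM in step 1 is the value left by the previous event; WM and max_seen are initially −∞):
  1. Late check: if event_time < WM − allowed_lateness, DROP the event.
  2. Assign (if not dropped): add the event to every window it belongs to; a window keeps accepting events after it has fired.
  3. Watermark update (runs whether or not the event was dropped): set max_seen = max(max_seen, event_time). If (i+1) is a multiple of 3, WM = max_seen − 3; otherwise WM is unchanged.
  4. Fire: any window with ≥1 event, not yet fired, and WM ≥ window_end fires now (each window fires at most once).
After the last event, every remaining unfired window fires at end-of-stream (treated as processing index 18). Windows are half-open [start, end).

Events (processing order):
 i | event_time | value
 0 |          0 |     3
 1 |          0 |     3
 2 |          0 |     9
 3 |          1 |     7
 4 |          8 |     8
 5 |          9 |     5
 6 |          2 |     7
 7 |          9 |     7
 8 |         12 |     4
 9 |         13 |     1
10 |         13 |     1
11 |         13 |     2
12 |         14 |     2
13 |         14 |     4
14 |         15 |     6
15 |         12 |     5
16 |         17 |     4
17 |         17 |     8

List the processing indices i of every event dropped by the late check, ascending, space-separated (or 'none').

i=0 t=0 v=3: → [0,3); WM=−∞
i=1 t=0 v=3: → [0,3); WM=−∞
i=2 t=0 v=9: → [0,3); WM=-3
i=3 t=1 v=7: → [0,4); WM=-3
i=4 t=8 v=8: → [8,11); WM=-3
i=5 t=9 v=5: → [8,12); WM=6
i=6 t=2 v=7: DROP (t<6-2); WM=6
i=7 t=9 v=7: → [8,12); WM=6
i=8 t=12 v=4: → [12,15); WM=9
i=9 t=13 v=1: → [12,16); WM=9
i=10 t=13 v=1: → [12,16); WM=9
i=11 t=13 v=2: → [12,16); WM=10
i=12 t=14 v=2: → [12,17); WM=10
i=13 t=14 v=4: → [12,17); WM=10
i=14 t=15 v=6: → [12,18); WM=12
i=15 t=12 v=5: → [12,18); WM=12
i=16 t=17 v=4: → [12,20); WM=12
i=17 t=17 v=8: → [12,20); WM=14

6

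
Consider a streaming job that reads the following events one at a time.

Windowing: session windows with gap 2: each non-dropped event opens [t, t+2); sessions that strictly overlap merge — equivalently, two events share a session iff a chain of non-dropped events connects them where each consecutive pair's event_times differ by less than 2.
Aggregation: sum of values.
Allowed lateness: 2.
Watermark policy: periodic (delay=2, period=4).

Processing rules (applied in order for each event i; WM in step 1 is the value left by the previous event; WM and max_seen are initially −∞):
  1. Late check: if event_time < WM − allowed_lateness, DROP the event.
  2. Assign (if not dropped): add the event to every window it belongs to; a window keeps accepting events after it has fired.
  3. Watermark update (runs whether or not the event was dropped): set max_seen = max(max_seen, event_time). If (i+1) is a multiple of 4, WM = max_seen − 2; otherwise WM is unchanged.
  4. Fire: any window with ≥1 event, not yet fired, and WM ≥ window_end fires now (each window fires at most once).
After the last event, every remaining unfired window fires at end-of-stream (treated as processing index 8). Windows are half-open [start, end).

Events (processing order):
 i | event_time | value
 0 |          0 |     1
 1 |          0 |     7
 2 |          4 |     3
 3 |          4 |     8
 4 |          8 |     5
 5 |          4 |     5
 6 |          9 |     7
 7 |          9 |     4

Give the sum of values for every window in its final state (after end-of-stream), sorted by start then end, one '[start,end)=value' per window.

i=0 t=0 v=1: → [0,2); WM=−∞
i=1 t=0 v=7: → [0,2); WM=−∞
i=2 t=4 v=3: → [4,6); WM=−∞
i=3 t=4 v=8: → [4,6); WM=2
i=4 t=8 v=5: → [8,10); WM=2
i=5 t=4 v=5: → [4,6); WM=2
i=6 t=9 v=7: → [8,11); WM=2
i=7 t=9 v=4: → [8,11); WM=7

[0,2)=8 [4,6)=16 [8,11)=16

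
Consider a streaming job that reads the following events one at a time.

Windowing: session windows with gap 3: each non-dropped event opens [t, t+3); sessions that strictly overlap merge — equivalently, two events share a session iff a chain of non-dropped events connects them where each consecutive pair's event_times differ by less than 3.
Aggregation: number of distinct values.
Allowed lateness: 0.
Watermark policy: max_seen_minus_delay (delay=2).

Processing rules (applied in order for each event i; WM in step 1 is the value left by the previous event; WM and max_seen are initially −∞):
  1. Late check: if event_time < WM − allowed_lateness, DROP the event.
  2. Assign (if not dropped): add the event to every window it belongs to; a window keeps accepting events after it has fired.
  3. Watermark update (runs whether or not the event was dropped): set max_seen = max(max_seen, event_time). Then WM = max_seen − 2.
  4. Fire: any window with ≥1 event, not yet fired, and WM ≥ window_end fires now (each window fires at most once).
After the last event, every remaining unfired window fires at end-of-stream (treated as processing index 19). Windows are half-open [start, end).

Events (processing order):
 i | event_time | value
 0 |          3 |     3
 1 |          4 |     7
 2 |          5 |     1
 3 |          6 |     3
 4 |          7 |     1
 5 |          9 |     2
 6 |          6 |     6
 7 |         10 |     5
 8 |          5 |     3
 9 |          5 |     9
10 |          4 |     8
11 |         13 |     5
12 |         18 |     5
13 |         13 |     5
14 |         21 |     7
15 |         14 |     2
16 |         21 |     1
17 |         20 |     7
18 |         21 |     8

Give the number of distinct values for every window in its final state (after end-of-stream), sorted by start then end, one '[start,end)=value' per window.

[3,13)=5 [13,16)=1 [18,24)=4

i=0 t=3 v=3: → [3,6); WM=1
i=1 t=4 v=7: → [3,7); WM=2
i=2 t=5 v=1: → [3,8); WM=3
i=3 t=6 v=3: → [3,9); WM=4
i=4 t=7 v=1: → [3,10); WM=5
i=5 t=9 v=2: → [3,12); WM=7
i=6 t=6 v=6: DROP (t<7-0); WM=7
i=7 t=10 v=5: → [3,13); WM=8
i=8 t=5 v=3: DROP (t<8-0); WM=8
i=9 t=5 v=9: DROP (t<8-0); WM=8
i=10 t=4 v=8: DROP (t<8-0); WM=8
i=11 t=13 v=5: → [13,16); WM=11
i=12 t=18 v=5: → [18,21); WM=16
i=13 t=13 v=5: DROP (t<16-0); WM=16
i=14 t=21 v=7: → [21,24); WM=19
i=15 t=14 v=2: DROP (t<19-0); WM=19
i=16 t=21 v=1: → [21,24); WM=19
i=17 t=20 v=7: → [18,24); WM=19
i=18 t=21 v=8: → [18,24); WM=19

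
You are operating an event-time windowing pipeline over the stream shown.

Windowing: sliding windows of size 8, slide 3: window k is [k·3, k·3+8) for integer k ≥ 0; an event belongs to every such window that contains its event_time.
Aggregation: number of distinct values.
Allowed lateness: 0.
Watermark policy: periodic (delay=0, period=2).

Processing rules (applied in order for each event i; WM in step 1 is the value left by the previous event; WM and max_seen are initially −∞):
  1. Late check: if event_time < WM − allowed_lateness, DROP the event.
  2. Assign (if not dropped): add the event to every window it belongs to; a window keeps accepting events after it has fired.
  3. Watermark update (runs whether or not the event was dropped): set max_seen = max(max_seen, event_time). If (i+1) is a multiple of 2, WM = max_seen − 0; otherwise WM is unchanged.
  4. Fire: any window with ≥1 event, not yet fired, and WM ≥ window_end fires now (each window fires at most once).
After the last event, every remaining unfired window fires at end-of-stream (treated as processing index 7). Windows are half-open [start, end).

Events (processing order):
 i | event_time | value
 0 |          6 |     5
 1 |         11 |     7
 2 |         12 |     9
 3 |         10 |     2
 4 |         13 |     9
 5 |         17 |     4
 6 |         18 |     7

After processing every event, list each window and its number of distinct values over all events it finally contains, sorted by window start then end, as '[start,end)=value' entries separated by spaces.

[0,8)=1 [3,11)=1 [6,14)=3 [9,17)=2 [12,20)=3 [15,23)=2 [18,26)=1

i=0 t=6 v=5: → [6,14),[3,11),[0,8); WM=−∞
i=1 t=11 v=7: → [9,17),[6,14); WM=11; [0,8) fires=1 [3,11) fires=1
i=2 t=12 v=9: → [12,20),[9,17),[6,14); WM=11
i=3 t=10 v=2: DROP (t<11-0); WM=12
i=4 t=13 v=9: → [12,20),[9,17),[6,14); WM=12
i=5 t=17 v=4: → [15,23),[12,20); WM=17; [6,14) fires=3 [9,17) fires=2
i=6 t=18 v=7: → [18,26),[15,23),[12,20); WM=17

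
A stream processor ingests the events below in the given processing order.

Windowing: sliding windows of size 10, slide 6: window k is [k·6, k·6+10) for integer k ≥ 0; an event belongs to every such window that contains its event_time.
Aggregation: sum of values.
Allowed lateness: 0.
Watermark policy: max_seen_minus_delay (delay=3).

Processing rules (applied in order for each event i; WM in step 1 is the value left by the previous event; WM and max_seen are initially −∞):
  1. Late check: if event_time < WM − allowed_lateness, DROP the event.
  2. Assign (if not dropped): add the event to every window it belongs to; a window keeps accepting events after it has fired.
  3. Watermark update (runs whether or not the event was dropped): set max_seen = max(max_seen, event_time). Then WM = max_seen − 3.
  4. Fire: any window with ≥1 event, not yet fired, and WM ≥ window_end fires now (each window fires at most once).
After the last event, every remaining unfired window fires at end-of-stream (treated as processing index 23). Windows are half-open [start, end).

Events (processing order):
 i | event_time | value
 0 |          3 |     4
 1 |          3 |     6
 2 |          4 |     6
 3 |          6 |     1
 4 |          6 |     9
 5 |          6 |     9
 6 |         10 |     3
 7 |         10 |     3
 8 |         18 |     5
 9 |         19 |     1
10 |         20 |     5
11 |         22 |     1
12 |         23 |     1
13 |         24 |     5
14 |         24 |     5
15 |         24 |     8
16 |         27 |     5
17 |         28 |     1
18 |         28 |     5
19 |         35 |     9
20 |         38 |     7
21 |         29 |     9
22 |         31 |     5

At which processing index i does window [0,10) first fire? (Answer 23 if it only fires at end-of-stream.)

i=0 t=3 v=4: → [0,10); WM=0
i=1 t=3 v=6: → [0,10); WM=0
i=2 t=4 v=6: → [0,10); WM=1
i=3 t=6 v=1: → [6,16),[0,10); WM=3
i=4 t=6 v=9: → [6,16),[0,10); WM=3
i=5 t=6 v=9: → [6,16),[0,10); WM=3
i=6 t=10 v=3: → [6,16); WM=7
i=7 t=10 v=3: → [6,16); WM=7
i=8 t=18 v=5: → [18,28),[12,22); WM=15; [0,10) fires=35
i=9 t=19 v=1: → [18,28),[12,22); WM=16; [6,16) fires=25
i=10 t=20 v=5: → [18,28),[12,22); WM=17
i=11 t=22 v=1: → [18,28); WM=19
i=12 t=23 v=1: → [18,28); WM=20
i=13 t=24 v=5: → [24,34),[18,28); WM=21
i=14 t=24 v=5: → [24,34),[18,28); WM=21
i=15 t=24 v=8: → [24,34),[18,28); WM=21
i=16 t=27 v=5: → [24,34),[18,28); WM=24; [12,22) fires=11
i=17 t=28 v=1: → [24,34); WM=25
i=18 t=28 v=5: → [24,34); WM=25
i=19 t=35 v=9: → [30,40); WM=32; [18,28) fires=36
i=20 t=38 v=7: → [36,46),[30,40); WM=35; [24,34) fires=29
i=21 t=29 v=9: DROP (t<35-0); WM=35
i=22 t=31 v=5: DROP (t<35-0); WM=35

8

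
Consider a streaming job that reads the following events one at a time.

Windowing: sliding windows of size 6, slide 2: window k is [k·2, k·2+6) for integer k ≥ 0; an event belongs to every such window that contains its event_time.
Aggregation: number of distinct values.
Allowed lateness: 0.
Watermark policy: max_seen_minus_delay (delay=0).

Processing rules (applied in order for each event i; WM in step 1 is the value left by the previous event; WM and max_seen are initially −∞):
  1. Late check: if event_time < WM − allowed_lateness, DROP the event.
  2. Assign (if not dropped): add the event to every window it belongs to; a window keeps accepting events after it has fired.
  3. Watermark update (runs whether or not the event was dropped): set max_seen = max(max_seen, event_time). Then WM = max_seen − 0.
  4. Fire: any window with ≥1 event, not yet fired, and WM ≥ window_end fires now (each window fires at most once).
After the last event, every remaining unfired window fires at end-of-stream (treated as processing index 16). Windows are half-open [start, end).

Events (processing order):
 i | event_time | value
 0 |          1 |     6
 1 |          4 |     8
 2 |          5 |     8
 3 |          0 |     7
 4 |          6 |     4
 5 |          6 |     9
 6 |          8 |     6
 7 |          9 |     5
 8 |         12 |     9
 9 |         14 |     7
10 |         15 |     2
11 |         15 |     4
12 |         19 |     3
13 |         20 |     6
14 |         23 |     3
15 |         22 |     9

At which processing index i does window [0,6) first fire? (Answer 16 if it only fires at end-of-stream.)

4

i=0 t=1 v=6: → [0,6); WM=1
i=1 t=4 v=8: → [4,10),[2,8),[0,6); WM=4
i=2 t=5 v=8: → [4,10),[2,8),[0,6); WM=5
i=3 t=0 v=7: DROP (t<5-0); WM=5
i=4 t=6 v=4: → [6,12),[4,10),[2,8); WM=6; [0,6) fires=2
i=5 t=6 v=9: → [6,12),[4,10),[2,8); WM=6
i=6 t=8 v=6: → [8,14),[6,12),[4,10); WM=8; [2,8) fires=3
i=7 t=9 v=5: → [8,14),[6,12),[4,10); WM=9
i=8 t=12 v=9: → [12,18),[10,16),[8,14); WM=12; [4,10) fires=5 [6,12) fires=4
i=9 t=14 v=7: → [14,20),[12,18),[10,16); WM=14; [8,14) fires=3
i=10 t=15 v=2: → [14,20),[12,18),[10,16); WM=15
i=11 t=15 v=4: → [14,20),[12,18),[10,16); WM=15
i=12 t=19 v=3: → [18,24),[16,22),[14,20); WM=19; [10,16) fires=4 [12,18) fires=4
i=13 t=20 v=6: → [20,26),[18,24),[16,22); WM=20; [14,20) fires=4
i=14 t=23 v=3: → [22,28),[20,26),[18,24); WM=23; [16,22) fires=2
i=15 t=22 v=9: DROP (t<23-0); WM=23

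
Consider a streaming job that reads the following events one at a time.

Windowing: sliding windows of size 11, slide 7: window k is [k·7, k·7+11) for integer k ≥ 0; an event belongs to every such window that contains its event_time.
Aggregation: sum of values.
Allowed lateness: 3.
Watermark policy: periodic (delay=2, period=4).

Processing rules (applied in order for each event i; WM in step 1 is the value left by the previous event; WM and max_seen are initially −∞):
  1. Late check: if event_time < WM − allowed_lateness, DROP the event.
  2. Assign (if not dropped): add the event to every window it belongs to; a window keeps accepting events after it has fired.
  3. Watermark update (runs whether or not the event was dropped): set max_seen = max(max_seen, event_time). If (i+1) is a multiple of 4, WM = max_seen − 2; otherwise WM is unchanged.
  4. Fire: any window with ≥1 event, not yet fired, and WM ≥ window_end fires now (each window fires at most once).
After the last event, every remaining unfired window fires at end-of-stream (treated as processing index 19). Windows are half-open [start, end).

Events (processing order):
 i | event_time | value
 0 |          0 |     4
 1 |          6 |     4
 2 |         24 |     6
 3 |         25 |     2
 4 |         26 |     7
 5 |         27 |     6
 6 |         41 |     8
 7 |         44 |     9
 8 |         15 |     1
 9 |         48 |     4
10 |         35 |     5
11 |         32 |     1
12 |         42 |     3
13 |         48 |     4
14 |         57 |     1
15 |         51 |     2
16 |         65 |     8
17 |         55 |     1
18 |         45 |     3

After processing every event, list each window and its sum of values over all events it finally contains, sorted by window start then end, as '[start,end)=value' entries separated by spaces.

[0,11)=8 [14,25)=6 [21,32)=21 [35,46)=17 [42,53)=19 [49,60)=4 [56,67)=9 [63,74)=8

i=0 t=0 v=4: → [0,11); WM=−∞
i=1 t=6 v=4: → [0,11); WM=−∞
i=2 t=24 v=6: → [21,32),[14,25); WM=−∞
i=3 t=25 v=2: → [21,32); WM=23; [0,11) fires=8
i=4 t=26 v=7: → [21,32); WM=23
i=5 t=27 v=6: → [21,32); WM=23
i=6 t=41 v=8: → [35,46); WM=23
i=7 t=44 v=9: → [42,53),[35,46); WM=42; [14,25) fires=6 [21,32) fires=21
i=8 t=15 v=1: DROP (t<42-3); WM=42
i=9 t=48 v=4: → [42,53); WM=42
i=10 t=35 v=5: DROP (t<42-3); WM=42
i=11 t=32 v=1: DROP (t<42-3); WM=46; [35,46) fires=17
i=12 t=42 v=3: DROP (t<46-3); WM=46
i=13 t=48 v=4: → [42,53); WM=46
i=14 t=57 v=1: → [56,67),[49,60); WM=46
i=15 t=51 v=2: → [49,60),[42,53); WM=55; [42,53) fires=19
i=16 t=65 v=8: → [63,74),[56,67); WM=55
i=17 t=55 v=1: → [49,60); WM=55
i=18 t=45 v=3: DROP (t<55-3); WM=55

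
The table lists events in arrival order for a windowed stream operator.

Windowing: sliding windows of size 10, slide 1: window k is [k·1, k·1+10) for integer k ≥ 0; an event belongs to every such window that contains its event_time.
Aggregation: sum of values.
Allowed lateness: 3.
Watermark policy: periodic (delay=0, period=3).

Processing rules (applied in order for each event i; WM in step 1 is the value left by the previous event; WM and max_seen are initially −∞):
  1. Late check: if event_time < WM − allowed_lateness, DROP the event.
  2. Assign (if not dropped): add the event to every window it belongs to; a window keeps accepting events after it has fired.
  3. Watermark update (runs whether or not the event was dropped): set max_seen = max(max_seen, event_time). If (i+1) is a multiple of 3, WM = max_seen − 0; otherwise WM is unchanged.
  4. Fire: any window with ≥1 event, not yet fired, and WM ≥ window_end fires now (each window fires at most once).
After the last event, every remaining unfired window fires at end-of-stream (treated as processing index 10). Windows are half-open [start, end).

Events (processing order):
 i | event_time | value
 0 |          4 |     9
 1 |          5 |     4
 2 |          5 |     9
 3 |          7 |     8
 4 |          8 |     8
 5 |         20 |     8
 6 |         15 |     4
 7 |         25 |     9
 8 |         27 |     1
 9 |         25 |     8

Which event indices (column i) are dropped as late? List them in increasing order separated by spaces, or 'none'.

6

i=0 t=4 v=9: → [4,14),[3,13),[2,12),[1,11),[0,10); WM=−∞
i=1 t=5 v=4: → [5,15),[4,14),[3,13),[2,12),[1,11),[0,10); WM=−∞
i=2 t=5 v=9: → [5,15),[4,14),[3,13),[2,12),[1,11),[0,10); WM=5
i=3 t=7 v=8: → [7,17),[6,16),[5,15),[4,14),[3,13),[2,12),[1,11),[0,10); WM=5
i=4 t=8 v=8: → [8,18),[7,17),[6,16),[5,15),[4,14),[3,13),[2,12),[1,11),[0,10); WM=5
i=5 t=20 v=8: → [20,30),[19,29),[18,28),[17,27),[16,26),[15,25),[14,24),[13,23),[12,22),[11,21); WM=20; [0,10) fires=38 [1,11) fires=38 [2,12) fires=38 [3,13) fires=38 [4,14) fires=38 [5,15) fires=29 [6,16) fires=16 [7,17) fires=16 [8,18) fires=8
i=6 t=15 v=4: DROP (t<20-3); WM=20
i=7 t=25 v=9: → [25,35),[24,34),[23,33),[22,32),[21,31),[20,30),[19,29),[18,28),[17,27),[16,26); WM=20
i=8 t=27 v=1: → [27,37),[26,36),[25,35),[24,34),[23,33),[22,32),[21,31),[20,30),[19,29),[18,28); WM=27; [11,21) fires=8 [12,22) fires=8 [13,23) fires=8 [14,24) fires=8 [15,25) fires=8 [16,26) fires=17 [17,27) fires=17
i=9 t=25 v=8: → [25,35),[24,34),[23,33),[22,32),[21,31),[20,30),[19,29),[18,28),[17,27),[16,26); WM=27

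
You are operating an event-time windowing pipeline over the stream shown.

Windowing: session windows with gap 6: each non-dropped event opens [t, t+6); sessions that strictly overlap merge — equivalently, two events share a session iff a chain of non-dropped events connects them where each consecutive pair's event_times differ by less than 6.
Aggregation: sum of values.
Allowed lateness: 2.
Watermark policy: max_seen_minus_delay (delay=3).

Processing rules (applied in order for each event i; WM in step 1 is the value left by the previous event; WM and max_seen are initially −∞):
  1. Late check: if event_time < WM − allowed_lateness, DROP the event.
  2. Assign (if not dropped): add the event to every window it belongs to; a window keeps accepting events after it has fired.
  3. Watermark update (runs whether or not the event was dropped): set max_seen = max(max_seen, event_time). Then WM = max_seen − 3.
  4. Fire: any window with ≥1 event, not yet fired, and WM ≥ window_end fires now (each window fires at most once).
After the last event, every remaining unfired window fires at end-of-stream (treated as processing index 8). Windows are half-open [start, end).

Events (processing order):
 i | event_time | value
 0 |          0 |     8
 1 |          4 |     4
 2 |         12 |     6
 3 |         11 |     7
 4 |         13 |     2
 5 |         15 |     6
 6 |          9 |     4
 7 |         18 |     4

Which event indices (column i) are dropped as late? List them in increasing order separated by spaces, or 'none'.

6

i=0 t=0 v=8: → [0,6); WM=-3
i=1 t=4 v=4: → [0,10); WM=1
i=2 t=12 v=6: → [12,18); WM=9
i=3 t=11 v=7: → [11,18); WM=9
i=4 t=13 v=2: → [11,19); WM=10
i=5 t=15 v=6: → [11,21); WM=12
i=6 t=9 v=4: DROP (t<12-2); WM=12
i=7 t=18 v=4: → [11,24); WM=15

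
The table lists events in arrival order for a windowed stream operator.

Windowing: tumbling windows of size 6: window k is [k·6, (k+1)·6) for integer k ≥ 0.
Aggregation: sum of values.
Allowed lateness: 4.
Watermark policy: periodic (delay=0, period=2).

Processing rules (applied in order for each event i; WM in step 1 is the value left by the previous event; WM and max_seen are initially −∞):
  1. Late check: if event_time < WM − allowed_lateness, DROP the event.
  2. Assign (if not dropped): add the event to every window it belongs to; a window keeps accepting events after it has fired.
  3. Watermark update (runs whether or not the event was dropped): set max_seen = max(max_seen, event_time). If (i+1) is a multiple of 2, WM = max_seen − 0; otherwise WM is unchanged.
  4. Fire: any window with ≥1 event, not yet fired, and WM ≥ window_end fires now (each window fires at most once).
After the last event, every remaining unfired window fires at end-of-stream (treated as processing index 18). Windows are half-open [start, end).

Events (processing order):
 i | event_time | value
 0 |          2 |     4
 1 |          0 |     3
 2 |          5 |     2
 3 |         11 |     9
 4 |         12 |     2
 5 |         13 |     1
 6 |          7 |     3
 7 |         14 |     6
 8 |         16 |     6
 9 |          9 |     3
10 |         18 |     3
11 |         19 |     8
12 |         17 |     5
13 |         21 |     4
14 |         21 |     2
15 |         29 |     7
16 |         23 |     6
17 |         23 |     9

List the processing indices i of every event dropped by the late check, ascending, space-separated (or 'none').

6 9 16 17

i=0 t=2 v=4: → [0,6); WM=−∞
i=1 t=0 v=3: → [0,6); WM=2
i=2 t=5 v=2: → [0,6); WM=2
i=3 t=11 v=9: → [6,12); WM=11; [0,6) fires=9
i=4 t=12 v=2: → [12,18); WM=11
i=5 t=13 v=1: → [12,18); WM=13; [6,12) fires=9
i=6 t=7 v=3: DROP (t<13-4); WM=13
i=7 t=14 v=6: → [12,18); WM=14
i=8 t=16 v=6: → [12,18); WM=14
i=9 t=9 v=3: DROP (t<14-4); WM=16
i=10 t=18 v=3: → [18,24); WM=16
i=11 t=19 v=8: → [18,24); WM=19; [12,18) fires=15
i=12 t=17 v=5: → [12,18); WM=19
i=13 t=21 v=4: → [18,24); WM=21
i=14 t=21 v=2: → [18,24); WM=21
i=15 t=29 v=7: → [24,30); WM=29; [18,24) fires=17
i=16 t=23 v=6: DROP (t<29-4); WM=29
i=17 t=23 v=9: DROP (t<29-4); WM=29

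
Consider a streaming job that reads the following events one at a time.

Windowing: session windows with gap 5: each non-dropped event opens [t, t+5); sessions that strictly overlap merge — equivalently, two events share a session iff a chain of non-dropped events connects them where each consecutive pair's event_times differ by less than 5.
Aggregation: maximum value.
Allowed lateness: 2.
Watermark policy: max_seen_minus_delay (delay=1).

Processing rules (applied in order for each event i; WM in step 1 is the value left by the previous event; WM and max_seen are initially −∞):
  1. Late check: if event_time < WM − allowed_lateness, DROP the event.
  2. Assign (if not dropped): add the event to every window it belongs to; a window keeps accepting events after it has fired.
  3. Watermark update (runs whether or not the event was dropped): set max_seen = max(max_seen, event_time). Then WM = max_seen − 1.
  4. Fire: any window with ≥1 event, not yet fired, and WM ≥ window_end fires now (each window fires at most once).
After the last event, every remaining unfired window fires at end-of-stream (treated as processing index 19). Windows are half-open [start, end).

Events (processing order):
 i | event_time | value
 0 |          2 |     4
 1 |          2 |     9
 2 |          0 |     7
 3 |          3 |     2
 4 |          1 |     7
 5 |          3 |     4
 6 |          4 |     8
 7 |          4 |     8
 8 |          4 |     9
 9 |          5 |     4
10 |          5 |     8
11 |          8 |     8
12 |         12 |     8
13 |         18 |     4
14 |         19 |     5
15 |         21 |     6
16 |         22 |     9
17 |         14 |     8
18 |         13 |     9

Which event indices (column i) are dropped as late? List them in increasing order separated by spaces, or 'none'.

i=0 t=2 v=4: → [2,7); WM=1
i=1 t=2 v=9: → [2,7); WM=1
i=2 t=0 v=7: → [0,7); WM=1
i=3 t=3 v=2: → [0,8); WM=2
i=4 t=1 v=7: → [0,8); WM=2
i=5 t=3 v=4: → [0,8); WM=2
i=6 t=4 v=8: → [0,9); WM=3
i=7 t=4 v=8: → [0,9); WM=3
i=8 t=4 v=9: → [0,9); WM=3
i=9 t=5 v=4: → [0,10); WM=4
i=10 t=5 v=8: → [0,10); WM=4
i=11 t=8 v=8: → [0,13); WM=7
i=12 t=12 v=8: → [0,17); WM=11
i=13 t=18 v=4: → [18,23); WM=17
i=14 t=19 v=5: → [18,24); WM=18
i=15 t=21 v=6: → [18,26); WM=20
i=16 t=22 v=9: → [18,27); WM=21
i=17 t=14 v=8: DROP (t<21-2); WM=21
i=18 t=13 v=9: DROP (t<21-2); WM=21

17 18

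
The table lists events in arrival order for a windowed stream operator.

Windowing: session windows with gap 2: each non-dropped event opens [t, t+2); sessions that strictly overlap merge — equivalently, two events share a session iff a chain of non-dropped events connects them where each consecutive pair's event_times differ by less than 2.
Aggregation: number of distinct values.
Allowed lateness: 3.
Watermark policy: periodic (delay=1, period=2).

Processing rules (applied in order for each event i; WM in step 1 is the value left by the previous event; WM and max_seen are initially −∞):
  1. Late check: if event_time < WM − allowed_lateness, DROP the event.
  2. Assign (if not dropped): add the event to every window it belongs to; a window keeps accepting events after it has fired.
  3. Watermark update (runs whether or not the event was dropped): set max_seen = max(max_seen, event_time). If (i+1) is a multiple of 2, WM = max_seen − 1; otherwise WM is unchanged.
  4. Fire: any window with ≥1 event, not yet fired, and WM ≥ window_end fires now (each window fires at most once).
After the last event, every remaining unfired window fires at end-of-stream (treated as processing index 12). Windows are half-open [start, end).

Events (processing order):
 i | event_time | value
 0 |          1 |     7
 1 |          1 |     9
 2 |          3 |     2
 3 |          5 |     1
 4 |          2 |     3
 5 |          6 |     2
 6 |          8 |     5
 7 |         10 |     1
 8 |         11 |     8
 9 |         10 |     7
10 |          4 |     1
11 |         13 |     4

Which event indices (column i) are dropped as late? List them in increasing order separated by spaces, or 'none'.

i=0 t=1 v=7: → [1,3); WM=−∞
i=1 t=1 v=9: → [1,3); WM=0
i=2 t=3 v=2: → [3,5); WM=0
i=3 t=5 v=1: → [5,7); WM=4
i=4 t=2 v=3: → [1,5); WM=4
i=5 t=6 v=2: → [5,8); WM=5
i=6 t=8 v=5: → [8,10); WM=5
i=7 t=10 v=1: → [10,12); WM=9
i=8 t=11 v=8: → [10,13); WM=9
i=9 t=10 v=7: → [10,13); WM=10
i=10 t=4 v=1: DROP (t<10-3); WM=10
i=11 t=13 v=4: → [13,15); WM=12

10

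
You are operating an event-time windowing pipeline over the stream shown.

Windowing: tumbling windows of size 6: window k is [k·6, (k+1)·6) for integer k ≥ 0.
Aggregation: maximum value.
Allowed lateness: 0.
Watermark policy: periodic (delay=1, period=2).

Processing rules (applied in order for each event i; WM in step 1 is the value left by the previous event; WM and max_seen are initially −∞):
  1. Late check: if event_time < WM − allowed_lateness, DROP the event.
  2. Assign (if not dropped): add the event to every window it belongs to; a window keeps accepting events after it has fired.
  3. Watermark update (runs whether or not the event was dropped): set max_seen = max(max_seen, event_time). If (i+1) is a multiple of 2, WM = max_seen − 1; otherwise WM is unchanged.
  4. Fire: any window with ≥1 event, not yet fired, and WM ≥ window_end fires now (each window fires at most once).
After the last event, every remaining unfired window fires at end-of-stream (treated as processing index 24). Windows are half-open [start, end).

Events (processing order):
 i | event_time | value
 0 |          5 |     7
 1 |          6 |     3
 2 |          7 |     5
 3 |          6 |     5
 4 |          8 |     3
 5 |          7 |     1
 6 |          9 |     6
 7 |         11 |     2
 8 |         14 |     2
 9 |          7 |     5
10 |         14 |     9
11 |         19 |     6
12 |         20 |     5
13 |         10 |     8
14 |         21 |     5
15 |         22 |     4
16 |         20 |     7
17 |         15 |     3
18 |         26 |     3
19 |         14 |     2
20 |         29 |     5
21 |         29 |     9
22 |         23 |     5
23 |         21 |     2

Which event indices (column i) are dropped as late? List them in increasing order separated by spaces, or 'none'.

9 13 16 17 19 22 23

i=0 t=5 v=7: → [0,6); WM=−∞
i=1 t=6 v=3: → [6,12); WM=5
i=2 t=7 v=5: → [6,12); WM=5
i=3 t=6 v=5: → [6,12); WM=6; [0,6) fires=7
i=4 t=8 v=3: → [6,12); WM=6
i=5 t=7 v=1: → [6,12); WM=7
i=6 t=9 v=6: → [6,12); WM=7
i=7 t=11 v=2: → [6,12); WM=10
i=8 t=14 v=2: → [12,18); WM=10
i=9 t=7 v=5: DROP (t<10-0); WM=13; [6,12) fires=6
i=10 t=14 v=9: → [12,18); WM=13
i=11 t=19 v=6: → [18,24); WM=18; [12,18) fires=9
i=12 t=20 v=5: → [18,24); WM=18
i=13 t=10 v=8: DROP (t<18-0); WM=19
i=14 t=21 v=5: → [18,24); WM=19
i=15 t=22 v=4: → [18,24); WM=21
i=16 t=20 v=7: DROP (t<21-0); WM=21
i=17 t=15 v=3: DROP (t<21-0); WM=21
i=18 t=26 v=3: → [24,30); WM=21
i=19 t=14 v=2: DROP (t<21-0); WM=25; [18,24) fires=6
i=20 t=29 v=5: → [24,30); WM=25
i=21 t=29 v=9: → [24,30); WM=28
i=22 t=23 v=5: DROP (t<28-0); WM=28
i=23 t=21 v=2: DROP (t<28-0); WM=28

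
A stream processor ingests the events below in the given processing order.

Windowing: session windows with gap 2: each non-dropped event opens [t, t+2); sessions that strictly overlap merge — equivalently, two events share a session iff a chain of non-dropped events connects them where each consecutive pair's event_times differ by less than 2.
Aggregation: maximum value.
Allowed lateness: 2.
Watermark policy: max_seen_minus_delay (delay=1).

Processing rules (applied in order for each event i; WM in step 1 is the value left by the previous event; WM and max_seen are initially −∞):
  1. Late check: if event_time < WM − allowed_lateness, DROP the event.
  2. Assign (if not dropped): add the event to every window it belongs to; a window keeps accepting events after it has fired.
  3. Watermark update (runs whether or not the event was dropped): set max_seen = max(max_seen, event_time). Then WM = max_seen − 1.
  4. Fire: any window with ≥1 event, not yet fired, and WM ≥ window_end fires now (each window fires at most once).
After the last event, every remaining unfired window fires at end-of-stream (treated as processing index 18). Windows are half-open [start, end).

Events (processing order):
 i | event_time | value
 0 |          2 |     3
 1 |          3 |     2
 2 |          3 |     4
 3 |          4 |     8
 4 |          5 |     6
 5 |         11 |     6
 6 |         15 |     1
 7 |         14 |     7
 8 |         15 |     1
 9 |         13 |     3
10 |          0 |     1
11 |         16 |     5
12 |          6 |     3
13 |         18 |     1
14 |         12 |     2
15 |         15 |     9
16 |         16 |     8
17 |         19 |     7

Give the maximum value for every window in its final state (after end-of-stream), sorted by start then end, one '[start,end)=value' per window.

[2,7)=8 [11,13)=6 [13,18)=9 [18,21)=7

i=0 t=2 v=3: → [2,4); WM=1
i=1 t=3 v=2: → [2,5); WM=2
i=2 t=3 v=4: → [2,5); WM=2
i=3 t=4 v=8: → [2,6); WM=3
i=4 t=5 v=6: → [2,7); WM=4
i=5 t=11 v=6: → [11,13); WM=10
i=6 t=15 v=1: → [15,17); WM=14
i=7 t=14 v=7: → [14,17); WM=14
i=8 t=15 v=1: → [14,17); WM=14
i=9 t=13 v=3: → [13,17); WM=14
i=10 t=0 v=1: DROP (t<14-2); WM=14
i=11 t=16 v=5: → [13,18); WM=15
i=12 t=6 v=3: DROP (t<15-2); WM=15
i=13 t=18 v=1: → [18,20); WM=17
i=14 t=12 v=2: DROP (t<17-2); WM=17
i=15 t=15 v=9: → [13,18); WM=17
i=16 t=16 v=8: → [13,18); WM=17
i=17 t=19 v=7: → [18,21); WM=18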